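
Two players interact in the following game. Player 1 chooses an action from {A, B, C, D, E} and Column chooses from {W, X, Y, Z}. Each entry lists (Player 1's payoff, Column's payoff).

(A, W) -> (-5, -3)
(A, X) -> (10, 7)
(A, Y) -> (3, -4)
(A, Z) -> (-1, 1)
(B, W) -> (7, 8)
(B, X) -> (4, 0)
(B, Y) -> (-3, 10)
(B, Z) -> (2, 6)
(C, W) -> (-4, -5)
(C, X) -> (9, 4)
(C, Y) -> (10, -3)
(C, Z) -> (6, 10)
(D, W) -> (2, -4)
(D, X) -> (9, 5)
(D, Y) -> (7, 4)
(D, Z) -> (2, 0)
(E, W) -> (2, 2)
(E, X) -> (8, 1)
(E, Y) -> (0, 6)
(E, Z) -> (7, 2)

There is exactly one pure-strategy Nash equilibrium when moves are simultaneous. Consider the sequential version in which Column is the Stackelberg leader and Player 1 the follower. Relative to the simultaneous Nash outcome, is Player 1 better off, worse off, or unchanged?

worse off

Work backward from Player 1's decision.
- W → Player 1 plays B (best of -5, 7, -4, 2, 2); Column gets 8.
- X → Player 1 plays A (best of 10, 4, 9, 9, 8); Column gets 7.
- Y → Player 1 plays C (best of 3, -3, 10, 7, 0); Column gets -3.
- Z → Player 1 plays E (best of -1, 2, 6, 2, 7); Column gets 2.
Column's induced payoffs are 8, 7, -3, 2, so Column commits to W. Subgame-perfect outcome: (B, W) with payoffs (7, 8).
Now find the simultaneous Nash equilibrium.
Player 1's best replies: W→B; X→A; Y→C; Z→E.
Column's best replies: A→X; B→Y; C→Z; D→X; E→Y.
Only (A, X) has each player best-responding; Nash payoffs (10, 7).
Player 1 earns 7 sequentially versus 10 at the Nash outcome: worse off.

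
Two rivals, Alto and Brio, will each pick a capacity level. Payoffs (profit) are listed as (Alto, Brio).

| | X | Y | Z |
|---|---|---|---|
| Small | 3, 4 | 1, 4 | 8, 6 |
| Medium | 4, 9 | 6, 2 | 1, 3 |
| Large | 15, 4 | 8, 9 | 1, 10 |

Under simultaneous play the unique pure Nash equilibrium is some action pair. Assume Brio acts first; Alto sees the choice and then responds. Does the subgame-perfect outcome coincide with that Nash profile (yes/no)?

no

Alto best-responds to each possible Brio move:
- X → Alto plays Large (best of 3, 4, 15); Brio gets 4.
- Y → Alto plays Large (best of 1, 6, 8); Brio gets 9.
- Z → Alto plays Small (best of 8, 1, 1); Brio gets 6.
Among 4, 9, 6, the best is 9 at Y. Subgame-perfect outcome: (Large, Y) with payoffs (8, 9).
Now find the simultaneous Nash equilibrium.
Alto's best replies: X→Large; Y→Large; Z→Small.
Brio's best replies: Small→Z; Medium→X; Large→Z.
The unique mutual best reply is (Small, Z), giving (8, 6).
Sequential outcome (Large, Y) differs from the Nash profile (Small, Z).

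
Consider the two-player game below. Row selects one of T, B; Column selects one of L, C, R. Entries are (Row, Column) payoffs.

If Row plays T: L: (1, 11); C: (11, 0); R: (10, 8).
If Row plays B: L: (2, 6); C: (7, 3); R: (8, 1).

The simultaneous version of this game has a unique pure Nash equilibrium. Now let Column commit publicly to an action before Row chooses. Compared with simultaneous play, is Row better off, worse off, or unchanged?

better off

Backward induction with Column moving first.
- L: Row compares 1, 2 and picks B; Column would get 6.
- C: Row compares 11, 7 and picks T; Column would get 0.
- R: Row compares 10, 8 and picks T; Column would get 8.
Column's induced payoffs are 6, 0, 8, so Column commits to R. Subgame-perfect outcome: (T, R) with payoffs (10, 8).
For the simultaneous game, intersect best replies.
Row's best replies: L→B; C→T; R→T.
Column's best replies: T→L; B→L.
The unique mutual best reply is (B, L), giving (2, 6).
Row earns 10 sequentially versus 2 at the Nash outcome: better off.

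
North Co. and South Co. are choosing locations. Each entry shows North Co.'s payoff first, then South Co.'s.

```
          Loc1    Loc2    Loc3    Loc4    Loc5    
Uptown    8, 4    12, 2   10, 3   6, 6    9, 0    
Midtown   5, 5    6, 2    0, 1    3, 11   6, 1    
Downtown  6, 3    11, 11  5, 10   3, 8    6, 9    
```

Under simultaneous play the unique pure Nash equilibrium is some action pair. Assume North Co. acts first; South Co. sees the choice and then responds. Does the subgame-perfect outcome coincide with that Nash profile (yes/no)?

no

Backward induction with North Co. moving first.
- Uptown: BR = Loc4, leader payoff 6.
- Midtown: BR = Loc4, leader payoff 3.
- Downtown: BR = Loc2, leader payoff 11.
North Co.'s induced payoffs are 6, 3, 11, so North Co. commits to Downtown. Subgame-perfect outcome: (Downtown, Loc2) with payoffs (11, 11).
Now find the simultaneous Nash equilibrium.
North Co.'s best replies: Loc1→Uptown; Loc2→Uptown; Loc3→Uptown; Loc4→Uptown; Loc5→Uptown.
South Co.'s best replies: Uptown→Loc4; Midtown→Loc4; Downtown→Loc2.
The unique mutual best reply is (Uptown, Loc4), giving (6, 6).
Sequential outcome (Downtown, Loc2) differs from the Nash profile (Uptown, Loc4).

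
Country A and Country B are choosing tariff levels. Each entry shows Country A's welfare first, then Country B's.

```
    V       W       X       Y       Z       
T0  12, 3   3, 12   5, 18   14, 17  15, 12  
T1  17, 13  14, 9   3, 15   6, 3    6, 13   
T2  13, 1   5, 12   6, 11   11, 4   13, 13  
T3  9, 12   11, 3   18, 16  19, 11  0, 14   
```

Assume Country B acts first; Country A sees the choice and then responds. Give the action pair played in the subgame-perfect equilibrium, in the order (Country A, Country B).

(T3, X)

Backward induction with Country B moving first.
- V: Country A compares 12, 17, 13, 9 and picks T1; Country B would get 13.
- W: Country A compares 3, 14, 5, 11 and picks T1; Country B would get 9.
- X: Country A compares 5, 3, 6, 18 and picks T3; Country B would get 16.
- Y: Country A compares 14, 6, 11, 19 and picks T3; Country B would get 11.
- Z: Country A compares 15, 6, 13, 0 and picks T0; Country B would get 12.
Among 13, 9, 16, 11, 12, the best is 16 at X. Subgame-perfect outcome: (T3, X) with payoffs (18, 16).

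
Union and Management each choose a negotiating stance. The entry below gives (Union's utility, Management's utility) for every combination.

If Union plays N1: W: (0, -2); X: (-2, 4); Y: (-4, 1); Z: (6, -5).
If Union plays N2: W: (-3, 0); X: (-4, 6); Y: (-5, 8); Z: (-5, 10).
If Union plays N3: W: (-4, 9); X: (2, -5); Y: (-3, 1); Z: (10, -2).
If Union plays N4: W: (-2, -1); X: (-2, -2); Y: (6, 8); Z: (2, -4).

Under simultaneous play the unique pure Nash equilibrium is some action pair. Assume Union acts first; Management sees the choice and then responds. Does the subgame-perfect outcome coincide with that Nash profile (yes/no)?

Work backward from Management's decision.
- N1 → Management plays X (best of -2, 4, 1, -5); Union gets -2.
- N2 → Management plays Z (best of 0, 6, 8, 10); Union gets -5.
- N3 → Management plays W (best of 9, -5, 1, -2); Union gets -4.
- N4 → Management plays Y (best of -1, -2, 8, -4); Union gets 6.
Union's induced payoffs are -2, -5, -4, 6, so Union commits to N4. Subgame-perfect outcome: (N4, Y) with payoffs (6, 8).
For the simultaneous game, intersect best replies.
Union's best replies: W→N1; X→N3; Y→N4; Z→N3.
Management's best replies: N1→X; N2→Z; N3→W; N4→Y.
Only (N4, Y) has each player best-responding; Nash payoffs (6, 8).
Sequential outcome (N4, Y) coincides with the Nash profile (N4, Y).

yes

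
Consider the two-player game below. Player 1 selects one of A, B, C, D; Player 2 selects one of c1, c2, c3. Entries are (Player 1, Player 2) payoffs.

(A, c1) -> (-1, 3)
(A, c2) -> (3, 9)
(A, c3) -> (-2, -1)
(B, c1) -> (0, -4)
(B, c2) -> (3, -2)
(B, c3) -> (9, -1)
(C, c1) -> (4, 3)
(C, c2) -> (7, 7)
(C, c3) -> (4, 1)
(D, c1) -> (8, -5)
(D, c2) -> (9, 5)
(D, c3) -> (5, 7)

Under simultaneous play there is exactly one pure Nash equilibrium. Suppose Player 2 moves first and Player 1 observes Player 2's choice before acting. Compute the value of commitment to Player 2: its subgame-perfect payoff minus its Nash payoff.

6

Solve by backward induction (Player 2 leads).
- c1: BR = D, leader payoff -5.
- c2: BR = D, leader payoff 5.
- c3: BR = B, leader payoff -1.
Player 2's induced payoffs are -5, 5, -1, so Player 2 commits to c2. Subgame-perfect outcome: (D, c2) with payoffs (9, 5).
Now find the simultaneous Nash equilibrium.
Player 1's best replies: c1→D; c2→D; c3→B.
Player 2's best replies: A→c2; B→c3; C→c2; D→c3.
Only (B, c3) has each player best-responding; Nash payoffs (9, -1).
Player 2's commitment gain: 5 − -1 = 6.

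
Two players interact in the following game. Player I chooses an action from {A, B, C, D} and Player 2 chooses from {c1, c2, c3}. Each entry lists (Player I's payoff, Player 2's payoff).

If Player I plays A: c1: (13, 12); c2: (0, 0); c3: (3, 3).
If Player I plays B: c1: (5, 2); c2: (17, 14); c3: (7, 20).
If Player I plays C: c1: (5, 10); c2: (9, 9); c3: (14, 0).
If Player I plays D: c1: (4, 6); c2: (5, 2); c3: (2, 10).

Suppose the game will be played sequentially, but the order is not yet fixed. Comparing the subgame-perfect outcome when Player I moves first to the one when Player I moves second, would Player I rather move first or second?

If Player I leads: Player 2's best replies are A→c1, B→c3, C→c1, D→c3; Player I's induced payoffs 13, 7, 5, 2; outcome (A, c1), payoffs (13, 12).
If Player 2 leads: Player I's best replies are c1→A, c2→B, c3→C; Player 2's induced payoffs 12, 14, 0; outcome (B, c2), payoffs (17, 14).
Player I gets 13 moving first and 17 moving second, so Player I prefers to move second.

second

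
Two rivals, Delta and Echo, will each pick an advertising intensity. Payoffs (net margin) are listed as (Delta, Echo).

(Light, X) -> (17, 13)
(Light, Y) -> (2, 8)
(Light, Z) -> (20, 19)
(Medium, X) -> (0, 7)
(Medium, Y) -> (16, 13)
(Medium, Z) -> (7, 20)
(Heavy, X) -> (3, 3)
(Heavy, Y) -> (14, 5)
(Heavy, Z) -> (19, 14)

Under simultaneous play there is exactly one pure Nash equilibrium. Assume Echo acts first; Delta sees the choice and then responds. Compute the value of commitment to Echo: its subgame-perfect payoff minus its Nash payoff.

Work backward from Delta's decision.
- X: Delta compares 17, 0, 3 and picks Light; Echo would get 13.
- Y: Delta compares 2, 16, 14 and picks Medium; Echo would get 13.
- Z: Delta compares 20, 7, 19 and picks Light; Echo would get 19.
Echo's induced payoffs are 13, 13, 19, so Echo commits to Z. Subgame-perfect outcome: (Light, Z) with payoffs (20, 19).
Now find the simultaneous Nash equilibrium.
Delta's best replies: X→Light; Y→Medium; Z→Light.
Echo's best replies: Light→Z; Medium→Z; Heavy→Z.
Only (Light, Z) has each player best-responding; Nash payoffs (20, 19).
Echo's commitment gain: 19 − 19 = 0.

0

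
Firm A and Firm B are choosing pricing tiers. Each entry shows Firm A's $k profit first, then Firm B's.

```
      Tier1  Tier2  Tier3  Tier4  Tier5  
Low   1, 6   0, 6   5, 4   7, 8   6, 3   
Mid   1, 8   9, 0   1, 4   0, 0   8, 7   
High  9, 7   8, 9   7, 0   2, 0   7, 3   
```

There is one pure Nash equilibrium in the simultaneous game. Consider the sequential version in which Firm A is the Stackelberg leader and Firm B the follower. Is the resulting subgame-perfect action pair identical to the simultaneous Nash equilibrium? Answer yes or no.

Firm B best-responds to each possible Firm A move:
- Low: BR = Tier4, leader payoff 7.
- Mid: BR = Tier1, leader payoff 1.
- High: BR = Tier2, leader payoff 8.
Among 7, 1, 8, the best is 8 at High. Subgame-perfect outcome: (High, Tier2) with payoffs (8, 9).
Now find the simultaneous Nash equilibrium.
Firm A's best replies: Tier1→High; Tier2→Mid; Tier3→High; Tier4→Low; Tier5→Mid.
Firm B's best replies: Low→Tier4; Mid→Tier1; High→Tier2.
Only (Low, Tier4) has each player best-responding; Nash payoffs (7, 8).
Sequential outcome (High, Tier2) differs from the Nash profile (Low, Tier4).

no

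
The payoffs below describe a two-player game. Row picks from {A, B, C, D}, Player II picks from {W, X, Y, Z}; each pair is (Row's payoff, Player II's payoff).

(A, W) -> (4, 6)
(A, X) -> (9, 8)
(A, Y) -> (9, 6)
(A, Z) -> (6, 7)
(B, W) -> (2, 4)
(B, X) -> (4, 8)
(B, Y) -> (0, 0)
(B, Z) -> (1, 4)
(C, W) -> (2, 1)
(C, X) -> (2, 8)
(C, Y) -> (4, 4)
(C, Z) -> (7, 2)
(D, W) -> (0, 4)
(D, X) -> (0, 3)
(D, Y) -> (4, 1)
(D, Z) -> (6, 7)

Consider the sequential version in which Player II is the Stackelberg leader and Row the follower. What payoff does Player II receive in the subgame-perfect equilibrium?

Work backward from Row's decision.
- W: Row compares 4, 2, 2, 0 and picks A; Player II would get 6.
- X: Row compares 9, 4, 2, 0 and picks A; Player II would get 8.
- Y: Row compares 9, 0, 4, 4 and picks A; Player II would get 6.
- Z: Row compares 6, 1, 7, 6 and picks C; Player II would get 2.
Among 6, 8, 6, 2, the best is 8 at X. Subgame-perfect outcome: (A, X) with payoffs (9, 8).

8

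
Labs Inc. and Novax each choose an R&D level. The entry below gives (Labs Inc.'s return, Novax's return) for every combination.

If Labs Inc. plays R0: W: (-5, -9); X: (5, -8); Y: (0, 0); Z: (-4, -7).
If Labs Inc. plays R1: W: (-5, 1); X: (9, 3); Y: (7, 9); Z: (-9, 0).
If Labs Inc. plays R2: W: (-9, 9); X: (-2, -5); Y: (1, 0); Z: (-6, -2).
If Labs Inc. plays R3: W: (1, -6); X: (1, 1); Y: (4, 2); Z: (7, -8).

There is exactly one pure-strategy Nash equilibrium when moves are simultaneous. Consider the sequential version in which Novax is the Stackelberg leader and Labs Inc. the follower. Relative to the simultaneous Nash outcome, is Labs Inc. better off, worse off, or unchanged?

Solve by backward induction (Novax leads).
- W → Labs Inc. plays R3 (best of -5, -5, -9, 1); Novax gets -6.
- X → Labs Inc. plays R1 (best of 5, 9, -2, 1); Novax gets 3.
- Y → Labs Inc. plays R1 (best of 0, 7, 1, 4); Novax gets 9.
- Z → Labs Inc. plays R3 (best of -4, -9, -6, 7); Novax gets -8.
Maximizing over -6, 3, 9, -8, Novax chooses Y. Subgame-perfect outcome: (R1, Y) with payoffs (7, 9).
Now find the simultaneous Nash equilibrium.
Labs Inc.'s best replies: W→R3; X→R1; Y→R1; Z→R3.
Novax's best replies: R0→Y; R1→Y; R2→W; R3→Y.
Only (R1, Y) has each player best-responding; Nash payoffs (7, 9).
Labs Inc. earns 7 sequentially versus 7 at the Nash outcome: unchanged.

unchanged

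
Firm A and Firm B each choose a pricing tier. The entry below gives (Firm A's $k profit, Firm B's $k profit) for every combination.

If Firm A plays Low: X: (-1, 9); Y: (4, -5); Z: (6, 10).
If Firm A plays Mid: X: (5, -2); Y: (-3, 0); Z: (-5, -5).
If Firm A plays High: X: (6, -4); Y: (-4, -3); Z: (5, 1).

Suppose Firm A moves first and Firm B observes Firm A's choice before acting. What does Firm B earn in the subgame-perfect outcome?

Backward induction with Firm A moving first.
- Low: Firm B compares 9, -5, 10 and picks Z; Firm A would get 6.
- Mid: Firm B compares -2, 0, -5 and picks Y; Firm A would get -3.
- High: Firm B compares -4, -3, 1 and picks Z; Firm A would get 5.
Maximizing over 6, -3, 5, Firm A chooses Low. Subgame-perfect outcome: (Low, Z) with payoffs (6, 10).

10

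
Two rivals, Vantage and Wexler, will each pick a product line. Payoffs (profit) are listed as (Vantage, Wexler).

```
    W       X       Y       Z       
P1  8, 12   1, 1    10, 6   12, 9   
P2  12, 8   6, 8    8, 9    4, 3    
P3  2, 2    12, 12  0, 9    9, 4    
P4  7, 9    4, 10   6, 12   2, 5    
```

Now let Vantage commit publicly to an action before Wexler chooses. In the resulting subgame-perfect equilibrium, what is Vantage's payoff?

Solve by backward induction (Vantage leads).
- P1: Wexler compares 12, 1, 6, 9 and picks W; Vantage would get 8.
- P2: Wexler compares 8, 8, 9, 3 and picks Y; Vantage would get 8.
- P3: Wexler compares 2, 12, 9, 4 and picks X; Vantage would get 12.
- P4: Wexler compares 9, 10, 12, 5 and picks Y; Vantage would get 6.
Maximizing over 8, 8, 12, 6, Vantage chooses P3. Subgame-perfect outcome: (P3, X) with payoffs (12, 12).

12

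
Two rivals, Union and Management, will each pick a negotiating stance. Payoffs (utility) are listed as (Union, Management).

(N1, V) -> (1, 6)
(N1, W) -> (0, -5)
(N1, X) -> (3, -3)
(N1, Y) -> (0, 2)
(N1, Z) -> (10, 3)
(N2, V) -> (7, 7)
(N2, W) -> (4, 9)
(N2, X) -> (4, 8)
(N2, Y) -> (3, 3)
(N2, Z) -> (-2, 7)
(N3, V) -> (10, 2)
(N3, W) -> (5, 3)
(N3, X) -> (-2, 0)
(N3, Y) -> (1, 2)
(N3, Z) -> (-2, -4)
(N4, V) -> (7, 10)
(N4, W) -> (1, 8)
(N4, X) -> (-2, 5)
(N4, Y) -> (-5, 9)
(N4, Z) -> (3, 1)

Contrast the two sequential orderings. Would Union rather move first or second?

first

If Union leads: Management's best replies are N1→V, N2→W, N3→W, N4→V; Union's induced payoffs 1, 4, 5, 7; outcome (N4, V), payoffs (7, 10).
If Management leads: Union's best replies are V→N3, W→N3, X→N2, Y→N2, Z→N1; Management's induced payoffs 2, 3, 8, 3, 3; outcome (N2, X), payoffs (4, 8).
Union gets 7 moving first and 4 moving second, so Union prefers to move first.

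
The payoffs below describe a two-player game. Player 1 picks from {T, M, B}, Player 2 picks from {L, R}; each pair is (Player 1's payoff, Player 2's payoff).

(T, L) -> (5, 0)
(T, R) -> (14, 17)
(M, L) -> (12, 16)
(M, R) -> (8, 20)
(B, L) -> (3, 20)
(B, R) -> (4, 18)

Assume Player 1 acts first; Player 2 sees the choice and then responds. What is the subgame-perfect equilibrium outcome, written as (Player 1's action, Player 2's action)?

Player 2 best-responds to each possible Player 1 move:
- T: Player 2 compares 0, 17 and picks R; Player 1 would get 14.
- M: Player 2 compares 16, 20 and picks R; Player 1 would get 8.
- B: Player 2 compares 20, 18 and picks L; Player 1 would get 3.
Among 14, 8, 3, the best is 14 at T. Subgame-perfect outcome: (T, R) with payoffs (14, 17).

(T, R)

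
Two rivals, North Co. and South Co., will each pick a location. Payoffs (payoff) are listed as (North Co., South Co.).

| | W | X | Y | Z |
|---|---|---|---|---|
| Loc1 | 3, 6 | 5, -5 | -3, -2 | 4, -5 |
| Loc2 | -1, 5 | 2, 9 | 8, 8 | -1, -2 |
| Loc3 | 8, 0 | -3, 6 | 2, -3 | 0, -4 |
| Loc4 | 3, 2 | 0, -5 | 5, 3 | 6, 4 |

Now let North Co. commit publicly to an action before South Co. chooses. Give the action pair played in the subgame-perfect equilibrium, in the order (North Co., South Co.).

Backward induction with North Co. moving first.
- Loc1: BR = W, leader payoff 3.
- Loc2: BR = X, leader payoff 2.
- Loc3: BR = X, leader payoff -3.
- Loc4: BR = Z, leader payoff 6.
Maximizing over 3, 2, -3, 6, North Co. chooses Loc4. Subgame-perfect outcome: (Loc4, Z) with payoffs (6, 4).

(Loc4, Z)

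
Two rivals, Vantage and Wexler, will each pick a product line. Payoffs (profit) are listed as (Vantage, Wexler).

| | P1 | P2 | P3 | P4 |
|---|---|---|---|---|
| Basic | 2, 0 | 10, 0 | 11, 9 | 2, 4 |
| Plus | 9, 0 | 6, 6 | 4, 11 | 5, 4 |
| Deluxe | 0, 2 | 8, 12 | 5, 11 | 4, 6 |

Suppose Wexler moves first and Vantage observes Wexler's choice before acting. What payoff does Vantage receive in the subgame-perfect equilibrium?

Work backward from Vantage's decision.
- P1: BR = Plus, leader payoff 0.
- P2: BR = Basic, leader payoff 0.
- P3: BR = Basic, leader payoff 9.
- P4: BR = Plus, leader payoff 4.
Among 0, 0, 9, 4, the best is 9 at P3. Subgame-perfect outcome: (Basic, P3) with payoffs (11, 9).

11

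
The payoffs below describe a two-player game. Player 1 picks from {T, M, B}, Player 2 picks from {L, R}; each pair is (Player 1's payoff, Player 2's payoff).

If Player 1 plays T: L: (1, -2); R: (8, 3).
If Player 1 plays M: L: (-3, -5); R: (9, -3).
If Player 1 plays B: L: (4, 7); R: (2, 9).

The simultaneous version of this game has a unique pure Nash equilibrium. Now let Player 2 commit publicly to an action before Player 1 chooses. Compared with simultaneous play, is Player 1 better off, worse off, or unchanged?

Backward induction with Player 2 moving first.
- L: BR = B, leader payoff 7.
- R: BR = M, leader payoff -3.
Maximizing over 7, -3, Player 2 chooses L. Subgame-perfect outcome: (B, L) with payoffs (4, 7).
Now find the simultaneous Nash equilibrium.
Player 1's best replies: L→B; R→M.
Player 2's best replies: T→R; M→R; B→R.
The unique mutual best reply is (M, R), giving (9, -3).
Player 1 earns 4 sequentially versus 9 at the Nash outcome: worse off.

worse off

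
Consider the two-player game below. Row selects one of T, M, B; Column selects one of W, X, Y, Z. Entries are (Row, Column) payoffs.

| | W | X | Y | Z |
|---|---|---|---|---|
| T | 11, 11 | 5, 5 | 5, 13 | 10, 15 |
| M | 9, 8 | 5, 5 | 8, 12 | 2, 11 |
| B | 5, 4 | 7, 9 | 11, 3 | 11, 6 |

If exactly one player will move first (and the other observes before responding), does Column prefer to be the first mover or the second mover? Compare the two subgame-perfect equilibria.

second

If Row leads: Column's best replies are T→Z, M→Y, B→X; Row's induced payoffs 10, 8, 7; outcome (T, Z), payoffs (10, 15).
If Column leads: Row's best replies are W→T, X→B, Y→B, Z→B; Column's induced payoffs 11, 9, 3, 6; outcome (T, W), payoffs (11, 11).
Column gets 11 moving first and 15 moving second, so Column prefers to move second.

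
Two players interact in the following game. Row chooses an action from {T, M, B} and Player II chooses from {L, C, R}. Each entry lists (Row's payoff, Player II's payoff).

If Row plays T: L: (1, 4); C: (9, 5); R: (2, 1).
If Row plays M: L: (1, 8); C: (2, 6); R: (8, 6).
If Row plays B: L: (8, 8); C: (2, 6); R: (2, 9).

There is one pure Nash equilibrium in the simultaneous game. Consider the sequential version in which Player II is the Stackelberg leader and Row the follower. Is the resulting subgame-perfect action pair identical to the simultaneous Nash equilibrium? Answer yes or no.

Backward induction with Player II moving first.
- L → Row plays B (best of 1, 1, 8); Player II gets 8.
- C → Row plays T (best of 9, 2, 2); Player II gets 5.
- R → Row plays M (best of 2, 8, 2); Player II gets 6.
Among 8, 5, 6, the best is 8 at L. Subgame-perfect outcome: (B, L) with payoffs (8, 8).
For the simultaneous game, intersect best replies.
Row's best replies: L→B; C→T; R→M.
Player II's best replies: T→C; M→L; B→R.
Only (T, C) has each player best-responding; Nash payoffs (9, 5).
Sequential outcome (B, L) differs from the Nash profile (T, C).

no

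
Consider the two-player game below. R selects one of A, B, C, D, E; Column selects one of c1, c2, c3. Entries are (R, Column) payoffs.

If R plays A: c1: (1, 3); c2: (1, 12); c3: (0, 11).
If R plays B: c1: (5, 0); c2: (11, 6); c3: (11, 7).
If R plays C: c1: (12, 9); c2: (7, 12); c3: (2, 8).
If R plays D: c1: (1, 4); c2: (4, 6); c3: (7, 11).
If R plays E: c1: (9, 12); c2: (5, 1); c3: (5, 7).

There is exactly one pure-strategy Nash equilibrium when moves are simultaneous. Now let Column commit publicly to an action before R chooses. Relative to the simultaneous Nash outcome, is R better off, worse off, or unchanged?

Solve by backward induction (Column leads).
- c1 → R plays C (best of 1, 5, 12, 1, 9); Column gets 9.
- c2 → R plays B (best of 1, 11, 7, 4, 5); Column gets 6.
- c3 → R plays B (best of 0, 11, 2, 7, 5); Column gets 7.
Maximizing over 9, 6, 7, Column chooses c1. Subgame-perfect outcome: (C, c1) with payoffs (12, 9).
Under simultaneous play:
R's best replies: c1→C; c2→B; c3→B.
Column's best replies: A→c2; B→c3; C→c2; D→c3; E→c1.
Only (B, c3) has each player best-responding; Nash payoffs (11, 7).
R earns 12 sequentially versus 11 at the Nash outcome: better off.

better off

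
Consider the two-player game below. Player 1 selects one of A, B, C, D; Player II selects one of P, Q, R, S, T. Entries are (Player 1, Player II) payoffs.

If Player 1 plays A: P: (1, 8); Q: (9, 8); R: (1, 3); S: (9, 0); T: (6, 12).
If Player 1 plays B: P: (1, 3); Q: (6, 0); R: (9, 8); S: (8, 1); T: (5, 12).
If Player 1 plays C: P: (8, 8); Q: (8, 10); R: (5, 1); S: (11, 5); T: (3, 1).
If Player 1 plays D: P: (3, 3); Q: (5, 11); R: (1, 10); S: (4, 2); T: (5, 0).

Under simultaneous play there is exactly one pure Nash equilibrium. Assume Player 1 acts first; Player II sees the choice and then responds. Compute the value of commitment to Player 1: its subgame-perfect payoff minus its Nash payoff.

Backward induction with Player 1 moving first.
- A → Player II plays T (best of 8, 8, 3, 0, 12); Player 1 gets 6.
- B → Player II plays T (best of 3, 0, 8, 1, 12); Player 1 gets 5.
- C → Player II plays Q (best of 8, 10, 1, 5, 1); Player 1 gets 8.
- D → Player II plays Q (best of 3, 11, 10, 2, 0); Player 1 gets 5.
Maximizing over 6, 5, 8, 5, Player 1 chooses C. Subgame-perfect outcome: (C, Q) with payoffs (8, 10).
For the simultaneous game, intersect best replies.
Player 1's best replies: P→C; Q→A; R→B; S→C; T→A.
Player II's best replies: A→T; B→T; C→Q; D→Q.
Only (A, T) has each player best-responding; Nash payoffs (6, 12).
Player 1's commitment gain: 8 − 6 = 2.

2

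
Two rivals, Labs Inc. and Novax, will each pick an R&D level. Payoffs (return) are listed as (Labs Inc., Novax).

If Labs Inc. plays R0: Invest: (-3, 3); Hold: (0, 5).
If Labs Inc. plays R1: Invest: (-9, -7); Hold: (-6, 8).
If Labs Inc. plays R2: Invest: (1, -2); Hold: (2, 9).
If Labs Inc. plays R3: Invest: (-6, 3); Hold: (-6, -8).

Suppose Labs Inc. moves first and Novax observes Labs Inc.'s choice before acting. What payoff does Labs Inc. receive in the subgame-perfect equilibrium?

2

Solve by backward induction (Labs Inc. leads).
- R0: Novax compares 3, 5 and picks Hold; Labs Inc. would get 0.
- R1: Novax compares -7, 8 and picks Hold; Labs Inc. would get -6.
- R2: Novax compares -2, 9 and picks Hold; Labs Inc. would get 2.
- R3: Novax compares 3, -8 and picks Invest; Labs Inc. would get -6.
Labs Inc.'s induced payoffs are 0, -6, 2, -6, so Labs Inc. commits to R2. Subgame-perfect outcome: (R2, Hold) with payoffs (2, 9).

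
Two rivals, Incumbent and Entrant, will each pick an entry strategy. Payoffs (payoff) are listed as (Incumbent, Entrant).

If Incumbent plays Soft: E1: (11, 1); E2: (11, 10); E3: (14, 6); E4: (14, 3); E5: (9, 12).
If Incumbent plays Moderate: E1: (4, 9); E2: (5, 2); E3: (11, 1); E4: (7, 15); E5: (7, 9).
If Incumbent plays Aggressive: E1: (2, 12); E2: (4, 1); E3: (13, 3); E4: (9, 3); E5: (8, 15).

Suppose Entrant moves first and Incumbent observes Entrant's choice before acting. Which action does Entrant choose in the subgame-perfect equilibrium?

E5

Work backward from Incumbent's decision.
- E1: BR = Soft, leader payoff 1.
- E2: BR = Soft, leader payoff 10.
- E3: BR = Soft, leader payoff 6.
- E4: BR = Soft, leader payoff 3.
- E5: BR = Soft, leader payoff 12.
Maximizing over 1, 10, 6, 3, 12, Entrant chooses E5. Subgame-perfect outcome: (Soft, E5) with payoffs (9, 12).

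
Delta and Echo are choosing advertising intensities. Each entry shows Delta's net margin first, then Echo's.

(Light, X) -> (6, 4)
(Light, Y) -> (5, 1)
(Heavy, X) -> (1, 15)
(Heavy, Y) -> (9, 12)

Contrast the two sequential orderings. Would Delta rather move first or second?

second

If Delta leads: Echo's best replies are Light→X, Heavy→X; Delta's induced payoffs 6, 1; outcome (Light, X), payoffs (6, 4).
If Echo leads: Delta's best replies are X→Light, Y→Heavy; Echo's induced payoffs 4, 12; outcome (Heavy, Y), payoffs (9, 12).
Delta gets 6 moving first and 9 moving second, so Delta prefers to move second.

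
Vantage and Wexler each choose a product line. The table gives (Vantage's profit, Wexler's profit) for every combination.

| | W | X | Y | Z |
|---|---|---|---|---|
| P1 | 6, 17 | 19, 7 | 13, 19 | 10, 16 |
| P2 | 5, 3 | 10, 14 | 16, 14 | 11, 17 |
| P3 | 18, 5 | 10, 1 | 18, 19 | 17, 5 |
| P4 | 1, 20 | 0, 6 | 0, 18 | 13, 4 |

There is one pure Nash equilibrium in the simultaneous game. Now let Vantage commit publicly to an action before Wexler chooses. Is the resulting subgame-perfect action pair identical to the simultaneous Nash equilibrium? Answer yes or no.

Work backward from Wexler's decision.
- P1 → Wexler plays Y (best of 17, 7, 19, 16); Vantage gets 13.
- P2 → Wexler plays Z (best of 3, 14, 14, 17); Vantage gets 11.
- P3 → Wexler plays Y (best of 5, 1, 19, 5); Vantage gets 18.
- P4 → Wexler plays W (best of 20, 6, 18, 4); Vantage gets 1.
Among 13, 11, 18, 1, the best is 18 at P3. Subgame-perfect outcome: (P3, Y) with payoffs (18, 19).
Under simultaneous play:
Vantage's best replies: W→P3; X→P1; Y→P3; Z→P3.
Wexler's best replies: P1→Y; P2→Z; P3→Y; P4→W.
The unique mutual best reply is (P3, Y), giving (18, 19).
Sequential outcome (P3, Y) coincides with the Nash profile (P3, Y).

yes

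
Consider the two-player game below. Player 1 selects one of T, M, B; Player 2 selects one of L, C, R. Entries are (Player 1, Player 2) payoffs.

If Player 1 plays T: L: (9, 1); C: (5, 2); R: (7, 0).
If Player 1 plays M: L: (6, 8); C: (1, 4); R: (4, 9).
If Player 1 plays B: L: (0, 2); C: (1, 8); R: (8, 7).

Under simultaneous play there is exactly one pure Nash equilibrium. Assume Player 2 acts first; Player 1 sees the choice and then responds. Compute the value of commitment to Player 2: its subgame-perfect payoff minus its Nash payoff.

Solve by backward induction (Player 2 leads).
- L: Player 1 compares 9, 6, 0 and picks T; Player 2 would get 1.
- C: Player 1 compares 5, 1, 1 and picks T; Player 2 would get 2.
- R: Player 1 compares 7, 4, 8 and picks B; Player 2 would get 7.
Maximizing over 1, 2, 7, Player 2 chooses R. Subgame-perfect outcome: (B, R) with payoffs (8, 7).
For the simultaneous game, intersect best replies.
Player 1's best replies: L→T; C→T; R→B.
Player 2's best replies: T→C; M→R; B→C.
The unique mutual best reply is (T, C), giving (5, 2).
Player 2's commitment gain: 7 − 2 = 5.

5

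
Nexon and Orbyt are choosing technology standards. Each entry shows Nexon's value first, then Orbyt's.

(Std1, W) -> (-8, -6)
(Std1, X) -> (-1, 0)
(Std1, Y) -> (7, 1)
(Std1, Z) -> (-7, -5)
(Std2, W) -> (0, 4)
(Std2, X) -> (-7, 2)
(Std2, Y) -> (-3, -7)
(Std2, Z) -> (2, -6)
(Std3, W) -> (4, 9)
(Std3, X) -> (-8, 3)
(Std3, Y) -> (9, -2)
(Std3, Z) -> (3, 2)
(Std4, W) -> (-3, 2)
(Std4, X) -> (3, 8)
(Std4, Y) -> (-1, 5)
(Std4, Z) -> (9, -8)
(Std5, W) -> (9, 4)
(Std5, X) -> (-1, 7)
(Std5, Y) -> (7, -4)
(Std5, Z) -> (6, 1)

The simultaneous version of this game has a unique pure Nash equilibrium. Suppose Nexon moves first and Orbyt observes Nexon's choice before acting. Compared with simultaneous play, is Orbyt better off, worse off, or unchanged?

Backward induction with Nexon moving first.
- Std1: BR = Y, leader payoff 7.
- Std2: BR = W, leader payoff 0.
- Std3: BR = W, leader payoff 4.
- Std4: BR = X, leader payoff 3.
- Std5: BR = X, leader payoff -1.
Nexon's induced payoffs are 7, 0, 4, 3, -1, so Nexon commits to Std1. Subgame-perfect outcome: (Std1, Y) with payoffs (7, 1).
Under simultaneous play:
Nexon's best replies: W→Std5; X→Std4; Y→Std3; Z→Std4.
Orbyt's best replies: Std1→Y; Std2→W; Std3→W; Std4→X; Std5→X.
The unique mutual best reply is (Std4, X), giving (3, 8).
Orbyt earns 1 sequentially versus 8 at the Nash outcome: worse off.

worse off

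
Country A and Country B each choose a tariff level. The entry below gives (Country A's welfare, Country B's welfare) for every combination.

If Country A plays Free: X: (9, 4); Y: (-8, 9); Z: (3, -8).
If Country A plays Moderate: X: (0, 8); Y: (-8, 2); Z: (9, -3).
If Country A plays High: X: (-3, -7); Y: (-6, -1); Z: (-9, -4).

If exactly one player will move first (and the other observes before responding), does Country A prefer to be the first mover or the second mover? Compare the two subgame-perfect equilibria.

If Country A leads: Country B's best replies are Free→Y, Moderate→X, High→Y; Country A's induced payoffs -8, 0, -6; outcome (Moderate, X), payoffs (0, 8).
If Country B leads: Country A's best replies are X→Free, Y→High, Z→Moderate; Country B's induced payoffs 4, -1, -3; outcome (Free, X), payoffs (9, 4).
Country A gets 0 moving first and 9 moving second, so Country A prefers to move second.

second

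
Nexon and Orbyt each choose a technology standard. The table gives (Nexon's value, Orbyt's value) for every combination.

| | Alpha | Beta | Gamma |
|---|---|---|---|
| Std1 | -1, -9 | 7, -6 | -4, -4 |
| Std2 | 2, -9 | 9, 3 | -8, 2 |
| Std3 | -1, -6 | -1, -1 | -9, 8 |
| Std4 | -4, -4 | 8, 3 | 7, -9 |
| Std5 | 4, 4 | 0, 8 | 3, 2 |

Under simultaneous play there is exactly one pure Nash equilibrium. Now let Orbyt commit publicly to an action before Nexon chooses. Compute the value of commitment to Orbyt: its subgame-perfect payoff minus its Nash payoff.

1

Solve by backward induction (Orbyt leads).
- Alpha: Nexon compares -1, 2, -1, -4, 4 and picks Std5; Orbyt would get 4.
- Beta: Nexon compares 7, 9, -1, 8, 0 and picks Std2; Orbyt would get 3.
- Gamma: Nexon compares -4, -8, -9, 7, 3 and picks Std4; Orbyt would get -9.
Orbyt's induced payoffs are 4, 3, -9, so Orbyt commits to Alpha. Subgame-perfect outcome: (Std5, Alpha) with payoffs (4, 4).
Now find the simultaneous Nash equilibrium.
Nexon's best replies: Alpha→Std5; Beta→Std2; Gamma→Std4.
Orbyt's best replies: Std1→Gamma; Std2→Beta; Std3→Gamma; Std4→Beta; Std5→Beta.
The unique mutual best reply is (Std2, Beta), giving (9, 3).
Orbyt's commitment gain: 4 − 3 = 1.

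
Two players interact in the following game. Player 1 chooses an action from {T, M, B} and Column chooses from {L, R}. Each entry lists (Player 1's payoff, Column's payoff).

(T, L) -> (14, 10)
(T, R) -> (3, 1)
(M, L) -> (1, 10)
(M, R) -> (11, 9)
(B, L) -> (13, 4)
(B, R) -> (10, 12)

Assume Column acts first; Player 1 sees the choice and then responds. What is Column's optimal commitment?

L

Backward induction with Column moving first.
- L → Player 1 plays T (best of 14, 1, 13); Column gets 10.
- R → Player 1 plays M (best of 3, 11, 10); Column gets 9.
Maximizing over 10, 9, Column chooses L. Subgame-perfect outcome: (T, L) with payoffs (14, 10).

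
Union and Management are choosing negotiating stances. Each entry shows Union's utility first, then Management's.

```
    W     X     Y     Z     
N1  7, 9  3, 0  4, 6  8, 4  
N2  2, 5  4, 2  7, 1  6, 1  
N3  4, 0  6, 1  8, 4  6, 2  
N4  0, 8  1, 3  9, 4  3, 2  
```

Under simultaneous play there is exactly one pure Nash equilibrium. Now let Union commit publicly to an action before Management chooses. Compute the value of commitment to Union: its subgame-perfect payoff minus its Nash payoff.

Management best-responds to each possible Union move:
- N1 → Management plays W (best of 9, 0, 6, 4); Union gets 7.
- N2 → Management plays W (best of 5, 2, 1, 1); Union gets 2.
- N3 → Management plays Y (best of 0, 1, 4, 2); Union gets 8.
- N4 → Management plays W (best of 8, 3, 4, 2); Union gets 0.
Union's induced payoffs are 7, 2, 8, 0, so Union commits to N3. Subgame-perfect outcome: (N3, Y) with payoffs (8, 4).
Under simultaneous play:
Union's best replies: W→N1; X→N3; Y→N4; Z→N1.
Management's best replies: N1→W; N2→W; N3→Y; N4→W.
Only (N1, W) has each player best-responding; Nash payoffs (7, 9).
Union's commitment gain: 8 − 7 = 1.

1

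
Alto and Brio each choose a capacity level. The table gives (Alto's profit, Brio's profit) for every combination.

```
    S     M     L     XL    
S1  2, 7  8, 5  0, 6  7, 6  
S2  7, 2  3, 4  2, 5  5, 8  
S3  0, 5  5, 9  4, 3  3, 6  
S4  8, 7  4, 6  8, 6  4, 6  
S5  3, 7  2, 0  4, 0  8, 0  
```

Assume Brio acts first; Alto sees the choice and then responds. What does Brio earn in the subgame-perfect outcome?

Work backward from Alto's decision.
- S: BR = S4, leader payoff 7.
- M: BR = S1, leader payoff 5.
- L: BR = S4, leader payoff 6.
- XL: BR = S5, leader payoff 0.
Maximizing over 7, 5, 6, 0, Brio chooses S. Subgame-perfect outcome: (S4, S) with payoffs (8, 7).

7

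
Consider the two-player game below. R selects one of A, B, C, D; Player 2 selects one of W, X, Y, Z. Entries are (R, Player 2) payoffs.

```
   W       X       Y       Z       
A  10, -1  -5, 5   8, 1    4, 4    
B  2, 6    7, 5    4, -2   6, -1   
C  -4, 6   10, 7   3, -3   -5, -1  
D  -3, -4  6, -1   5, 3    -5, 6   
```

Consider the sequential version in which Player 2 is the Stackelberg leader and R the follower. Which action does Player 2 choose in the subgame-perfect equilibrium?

X

Solve by backward induction (Player 2 leads).
- W: R compares 10, 2, -4, -3 and picks A; Player 2 would get -1.
- X: R compares -5, 7, 10, 6 and picks C; Player 2 would get 7.
- Y: R compares 8, 4, 3, 5 and picks A; Player 2 would get 1.
- Z: R compares 4, 6, -5, -5 and picks B; Player 2 would get -1.
Player 2's induced payoffs are -1, 7, 1, -1, so Player 2 commits to X. Subgame-perfect outcome: (C, X) with payoffs (10, 7).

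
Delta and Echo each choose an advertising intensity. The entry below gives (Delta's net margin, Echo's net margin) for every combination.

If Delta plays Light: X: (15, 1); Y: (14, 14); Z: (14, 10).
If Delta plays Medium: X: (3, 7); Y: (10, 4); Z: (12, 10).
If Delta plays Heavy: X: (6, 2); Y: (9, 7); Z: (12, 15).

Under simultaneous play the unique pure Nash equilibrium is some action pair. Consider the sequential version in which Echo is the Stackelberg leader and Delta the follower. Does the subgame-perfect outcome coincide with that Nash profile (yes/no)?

Solve by backward induction (Echo leads).
- X: BR = Light, leader payoff 1.
- Y: BR = Light, leader payoff 14.
- Z: BR = Light, leader payoff 10.
Maximizing over 1, 14, 10, Echo chooses Y. Subgame-perfect outcome: (Light, Y) with payoffs (14, 14).
Now find the simultaneous Nash equilibrium.
Delta's best replies: X→Light; Y→Light; Z→Light.
Echo's best replies: Light→Y; Medium→Z; Heavy→Z.
Only (Light, Y) has each player best-responding; Nash payoffs (14, 14).
Sequential outcome (Light, Y) coincides with the Nash profile (Light, Y).

yes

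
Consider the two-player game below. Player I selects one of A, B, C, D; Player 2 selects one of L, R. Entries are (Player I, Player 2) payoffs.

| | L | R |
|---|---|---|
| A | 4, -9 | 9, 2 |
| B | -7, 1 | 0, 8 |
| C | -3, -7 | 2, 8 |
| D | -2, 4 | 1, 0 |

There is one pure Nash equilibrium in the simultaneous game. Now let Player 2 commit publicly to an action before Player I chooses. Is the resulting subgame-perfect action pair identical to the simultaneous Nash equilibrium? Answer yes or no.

yes

Solve by backward induction (Player 2 leads).
- L → Player I plays A (best of 4, -7, -3, -2); Player 2 gets -9.
- R → Player I plays A (best of 9, 0, 2, 1); Player 2 gets 2.
Player 2's induced payoffs are -9, 2, so Player 2 commits to R. Subgame-perfect outcome: (A, R) with payoffs (9, 2).
For the simultaneous game, intersect best replies.
Player I's best replies: L→A; R→A.
Player 2's best replies: A→R; B→R; C→R; D→L.
Only (A, R) has each player best-responding; Nash payoffs (9, 2).
Sequential outcome (A, R) coincides with the Nash profile (A, R).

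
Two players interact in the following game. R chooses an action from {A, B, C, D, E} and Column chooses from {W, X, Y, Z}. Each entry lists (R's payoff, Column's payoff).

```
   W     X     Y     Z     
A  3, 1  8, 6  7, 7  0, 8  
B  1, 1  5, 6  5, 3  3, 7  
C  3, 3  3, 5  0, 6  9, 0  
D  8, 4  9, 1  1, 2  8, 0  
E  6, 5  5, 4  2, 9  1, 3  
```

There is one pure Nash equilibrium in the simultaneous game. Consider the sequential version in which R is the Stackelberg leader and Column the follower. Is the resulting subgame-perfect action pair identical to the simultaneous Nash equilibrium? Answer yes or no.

Column best-responds to each possible R move:
- A: BR = Z, leader payoff 0.
- B: BR = Z, leader payoff 3.
- C: BR = Y, leader payoff 0.
- D: BR = W, leader payoff 8.
- E: BR = Y, leader payoff 2.
Maximizing over 0, 3, 0, 8, 2, R chooses D. Subgame-perfect outcome: (D, W) with payoffs (8, 4).
Now find the simultaneous Nash equilibrium.
R's best replies: W→D; X→D; Y→A; Z→C.
Column's best replies: A→Z; B→Z; C→Y; D→W; E→Y.
Only (D, W) has each player best-responding; Nash payoffs (8, 4).
Sequential outcome (D, W) coincides with the Nash profile (D, W).

yes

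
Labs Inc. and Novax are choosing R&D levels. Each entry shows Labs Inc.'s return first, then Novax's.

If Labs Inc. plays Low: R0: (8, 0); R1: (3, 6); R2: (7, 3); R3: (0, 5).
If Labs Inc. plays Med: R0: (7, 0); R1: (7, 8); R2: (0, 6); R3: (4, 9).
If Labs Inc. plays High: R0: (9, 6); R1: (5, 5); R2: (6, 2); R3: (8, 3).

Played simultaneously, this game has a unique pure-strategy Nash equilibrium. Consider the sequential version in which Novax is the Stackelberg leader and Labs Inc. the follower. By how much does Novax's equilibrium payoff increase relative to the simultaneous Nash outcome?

Backward induction with Novax moving first.
- R0: Labs Inc. compares 8, 7, 9 and picks High; Novax would get 6.
- R1: Labs Inc. compares 3, 7, 5 and picks Med; Novax would get 8.
- R2: Labs Inc. compares 7, 0, 6 and picks Low; Novax would get 3.
- R3: Labs Inc. compares 0, 4, 8 and picks High; Novax would get 3.
Maximizing over 6, 8, 3, 3, Novax chooses R1. Subgame-perfect outcome: (Med, R1) with payoffs (7, 8).
For the simultaneous game, intersect best replies.
Labs Inc.'s best replies: R0→High; R1→Med; R2→Low; R3→High.
Novax's best replies: Low→R1; Med→R3; High→R0.
The unique mutual best reply is (High, R0), giving (9, 6).
Novax's commitment gain: 8 − 6 = 2.

2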